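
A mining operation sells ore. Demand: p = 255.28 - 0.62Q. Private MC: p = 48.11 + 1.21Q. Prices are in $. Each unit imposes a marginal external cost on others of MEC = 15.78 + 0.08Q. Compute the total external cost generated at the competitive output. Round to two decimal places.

Market equilibrium (private): 48.11 + 1.21Q = 255.28 - 0.62Q → Q_m = 113.2077.
Total external cost = ∫₀^{Q_m} (15.78 + 0.08Q) dQ = 15.78×113.2077 + ½×0.08×113.2077² = 2299.0568.

$2299.06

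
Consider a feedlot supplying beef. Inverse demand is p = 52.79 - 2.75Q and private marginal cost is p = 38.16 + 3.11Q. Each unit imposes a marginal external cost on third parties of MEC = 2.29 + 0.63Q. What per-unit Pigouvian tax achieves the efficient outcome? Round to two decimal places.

Social marginal cost = private MC + MEC = 40.45 + 3.74Q.
Set SMC = demand: 40.45 + 3.74Q = 52.79 - 2.75Q → Q* = 1.9014.
The Pigouvian tax equals MEC at Q*: 2.29 + 0.63×1.9014 = 3.4879.

tax = 3.49 per unit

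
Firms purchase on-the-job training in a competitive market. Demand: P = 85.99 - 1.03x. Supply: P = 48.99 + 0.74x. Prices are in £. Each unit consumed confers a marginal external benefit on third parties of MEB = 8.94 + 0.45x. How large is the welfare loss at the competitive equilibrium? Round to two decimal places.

DWL = £127.50

Market equilibrium (private): 48.99 + 0.74x = 85.99 - 1.03x → x_m = 20.9040.
Social marginal benefit = demand + MEB = 94.93 - 0.58x.
Set SMB = MC: 94.93 - 0.58x = 48.99 + 0.74x → x* = 34.8030.
Between x* and x_m the wedge SMB − MC runs linearly from 0 to MEB(x_m), so the loss is a triangle.
DWL = ½ × 13.8990 × 18.3468 = 127.5011.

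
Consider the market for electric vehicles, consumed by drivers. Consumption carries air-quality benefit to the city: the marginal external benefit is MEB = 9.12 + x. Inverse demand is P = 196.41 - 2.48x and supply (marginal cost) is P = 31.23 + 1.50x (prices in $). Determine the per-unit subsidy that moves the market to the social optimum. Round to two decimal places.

Social marginal benefit = demand + MEB = 205.53 - 1.48x.
Set SMB = MC: 205.53 - 1.48x = 31.23 + 1.50x → x* = 58.4899.
The Pigouvian subsidy equals MEB at x*: 9.12 + 1.00×58.4899 = 67.6099.

subsidy = $67.61 per unit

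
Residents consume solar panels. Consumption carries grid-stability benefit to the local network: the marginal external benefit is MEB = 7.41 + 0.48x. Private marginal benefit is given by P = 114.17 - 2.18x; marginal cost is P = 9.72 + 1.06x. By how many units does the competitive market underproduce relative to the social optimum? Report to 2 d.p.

Market equilibrium (private): 9.72 + 1.06x = 114.17 - 2.18x → x_m = 32.2377.
Social marginal benefit = demand + MEB = 121.58 - 1.70x.
Set SMB = MC: 121.58 - 1.70x = 9.72 + 1.06x → x* = 40.5290.
Gap = |32.2377 − 40.5290| = 8.2913.

8.29 units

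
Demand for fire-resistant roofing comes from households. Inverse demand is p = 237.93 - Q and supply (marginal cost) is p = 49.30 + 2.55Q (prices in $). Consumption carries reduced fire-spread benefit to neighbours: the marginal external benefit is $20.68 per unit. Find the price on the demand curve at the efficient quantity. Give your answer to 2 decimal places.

Social marginal benefit = demand + MEB = 258.61 - Q.
Set SMB = MC: 258.61 - Q = 49.30 + 2.55Q → Q* = 58.9606.
Consumer price on the demand curve at Q*: 237.93 − 1.00×58.9606 = 178.9694.

P = $178.97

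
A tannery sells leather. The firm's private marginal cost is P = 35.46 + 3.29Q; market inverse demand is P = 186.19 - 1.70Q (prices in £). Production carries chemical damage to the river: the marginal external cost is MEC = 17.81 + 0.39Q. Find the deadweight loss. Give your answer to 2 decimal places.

DWL = £81.38

Market equilibrium (private): 35.46 + 3.29Q = 186.19 - 1.70Q → Q_m = 30.2064.
Social marginal cost = private MC + MEC = 53.27 + 3.68Q.
Set SMC = demand: 53.27 + 3.68Q = 186.19 - 1.70Q → Q* = 24.7063.
Height of the DWL triangle at Q_m is SMC(Q_m) − demand(Q_m) = MEC(Q_m) = 29.5905.
DWL = ½ × 5.5001 × 29.5905 = 81.3754.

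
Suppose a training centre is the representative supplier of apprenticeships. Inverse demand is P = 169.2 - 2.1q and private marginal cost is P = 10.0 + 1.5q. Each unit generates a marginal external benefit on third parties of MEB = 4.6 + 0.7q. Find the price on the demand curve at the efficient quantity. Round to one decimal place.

P = 50.6

Social marginal cost = private MC − MEB = 5.4 + 0.8q.
Set SMC = demand: 5.4 + 0.8q = 169.2 - 2.1q → q* = 56.4828.
Consumer price on the demand curve at q*: 169.2 − 2.1×56.4828 = 50.5861.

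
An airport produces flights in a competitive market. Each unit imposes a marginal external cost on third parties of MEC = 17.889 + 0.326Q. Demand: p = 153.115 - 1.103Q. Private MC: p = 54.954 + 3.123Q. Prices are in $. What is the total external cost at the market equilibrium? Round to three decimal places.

Market equilibrium (private): 54.954 + 3.123Q = 153.115 - 1.103Q → Q_m = 23.2279.
Total external cost = ∫₀^{Q_m} (17.889 + 0.326Q) dQ = 17.889×23.2279 + ½×0.326×23.2279² = 503.4682.

$503.468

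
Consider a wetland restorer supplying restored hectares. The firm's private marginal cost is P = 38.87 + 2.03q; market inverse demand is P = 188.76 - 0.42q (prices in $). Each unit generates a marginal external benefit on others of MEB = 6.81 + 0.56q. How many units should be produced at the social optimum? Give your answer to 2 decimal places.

Social marginal cost = private MC − MEB = 32.06 + 1.47q.
Set SMC = demand: 32.06 + 1.47q = 188.76 - 0.42q → q* = 82.9101.

q* = 82.91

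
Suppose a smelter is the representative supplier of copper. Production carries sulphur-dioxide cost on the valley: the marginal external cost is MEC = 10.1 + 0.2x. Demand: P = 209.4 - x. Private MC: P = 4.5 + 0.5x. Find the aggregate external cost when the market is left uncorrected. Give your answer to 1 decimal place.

Market equilibrium (private): 4.5 + 0.5x = 209.4 - x → x_m = 136.6000.
Total external cost = ∫₀^{x_m} (10.1 + 0.2x) dx = 10.1×136.6000 + ½×0.2×136.6000² = 3245.6160.

3245.6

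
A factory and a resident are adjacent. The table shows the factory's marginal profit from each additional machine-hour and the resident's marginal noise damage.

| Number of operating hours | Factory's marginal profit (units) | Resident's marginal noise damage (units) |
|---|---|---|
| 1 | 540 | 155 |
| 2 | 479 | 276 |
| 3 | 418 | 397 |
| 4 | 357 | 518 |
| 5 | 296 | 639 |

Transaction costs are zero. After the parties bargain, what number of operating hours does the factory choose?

Bargaining reaches the level where marginal profit last exceeds marginal noise damage.
That holds through level 3 (418 ≥ 397) but not at 4 (357 < 518).

3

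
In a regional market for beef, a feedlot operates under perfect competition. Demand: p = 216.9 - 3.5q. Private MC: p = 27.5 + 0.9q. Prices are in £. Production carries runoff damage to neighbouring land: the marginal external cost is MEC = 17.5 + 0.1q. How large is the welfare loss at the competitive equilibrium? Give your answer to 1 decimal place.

Market equilibrium (private): 27.5 + 0.9q = 216.9 - 3.5q → q_m = 43.0455.
Social marginal cost = private MC + MEC = 45.0 + q.
Set SMC = demand: 45.0 + q = 216.9 - 3.5q → q* = 38.2000.
Between q* and q_m the wedge SMC − demand runs linearly from 0 to MEC(q_m), so the loss is a triangle.
DWL = ½ × 4.8455 × 21.8045 = 52.8269.

DWL = £52.8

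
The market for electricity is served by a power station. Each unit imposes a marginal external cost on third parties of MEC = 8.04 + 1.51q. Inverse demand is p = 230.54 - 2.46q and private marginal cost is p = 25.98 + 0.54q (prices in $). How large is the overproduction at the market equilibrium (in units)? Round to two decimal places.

24.61 units

Market equilibrium (private): 25.98 + 0.54q = 230.54 - 2.46q → q_m = 68.1867.
Social marginal cost = private MC + MEC = 34.02 + 2.05q.
Set SMC = demand: 34.02 + 2.05q = 230.54 - 2.46q → q* = 43.5743.
Gap = |68.1867 − 43.5743| = 24.6124.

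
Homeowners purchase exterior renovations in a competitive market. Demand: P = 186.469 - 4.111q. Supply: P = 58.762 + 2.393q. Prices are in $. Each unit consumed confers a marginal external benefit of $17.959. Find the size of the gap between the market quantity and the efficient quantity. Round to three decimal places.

Market equilibrium (private): 58.762 + 2.393q = 186.469 - 4.111q → q_m = 19.6351.
Social marginal benefit = demand + MEB = 204.428 - 4.111q.
Set SMB = MC: 204.428 - 4.111q = 58.762 + 2.393q → q* = 22.3964.
Gap = |19.6351 − 22.3964| = 2.7613.

2.761 units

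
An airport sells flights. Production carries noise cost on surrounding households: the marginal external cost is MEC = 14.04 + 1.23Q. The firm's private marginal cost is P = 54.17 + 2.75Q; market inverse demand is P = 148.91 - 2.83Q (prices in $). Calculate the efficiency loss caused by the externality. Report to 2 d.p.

DWL = $89.55

Market equilibrium (private): 54.17 + 2.75Q = 148.91 - 2.83Q → Q_m = 16.9785.
Social marginal cost = private MC + MEC = 68.21 + 3.98Q.
Set SMC = demand: 68.21 + 3.98Q = 148.91 - 2.83Q → Q* = 11.8502.
Between Q* and Q_m the wedge SMC − demand runs linearly from 0 to MEC(Q_m), so the loss is a triangle.
DWL = ½ × 5.1283 × 34.9235 = 89.5491.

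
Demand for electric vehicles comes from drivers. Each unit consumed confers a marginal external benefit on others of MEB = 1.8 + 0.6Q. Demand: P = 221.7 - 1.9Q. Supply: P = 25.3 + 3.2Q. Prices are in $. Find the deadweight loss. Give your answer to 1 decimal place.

DWL = $68.9

Market equilibrium (private): 25.3 + 3.2Q = 221.7 - 1.9Q → Q_m = 38.5098.
Social marginal benefit = demand + MEB = 223.5 - 1.3Q.
Set SMB = MC: 223.5 - 1.3Q = 25.3 + 3.2Q → Q* = 44.0444.
Between Q* and Q_m the wedge SMB − MC runs linearly from 0 to MEB(Q_m), so the loss is a triangle.
DWL = ½ × 5.5346 × 24.9059 = 68.9221.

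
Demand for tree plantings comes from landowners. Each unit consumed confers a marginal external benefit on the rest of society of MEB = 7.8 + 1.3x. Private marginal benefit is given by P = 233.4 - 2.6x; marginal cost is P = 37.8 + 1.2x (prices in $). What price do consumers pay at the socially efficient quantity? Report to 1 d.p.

Social marginal benefit = demand + MEB = 241.2 - 1.3x.
Set SMB = MC: 241.2 - 1.3x = 37.8 + 1.2x → x* = 81.3600.
Consumer price on the demand curve at x*: 233.4 − 2.6×81.3600 = 21.8640.

P = $21.9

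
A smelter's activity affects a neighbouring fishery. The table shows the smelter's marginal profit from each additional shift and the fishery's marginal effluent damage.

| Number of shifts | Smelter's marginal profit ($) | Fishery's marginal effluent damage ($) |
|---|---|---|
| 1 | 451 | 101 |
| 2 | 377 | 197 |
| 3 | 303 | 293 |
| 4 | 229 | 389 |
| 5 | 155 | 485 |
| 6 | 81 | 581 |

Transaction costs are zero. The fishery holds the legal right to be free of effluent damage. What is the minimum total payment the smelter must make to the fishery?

Efficient level: marginal profit ≥ marginal effluent damage through level 3, so k* = 3.
With the fishery holding the right, the smelter must at least compensate total damage at k*: 101 + 197 + 293 = 591.

$591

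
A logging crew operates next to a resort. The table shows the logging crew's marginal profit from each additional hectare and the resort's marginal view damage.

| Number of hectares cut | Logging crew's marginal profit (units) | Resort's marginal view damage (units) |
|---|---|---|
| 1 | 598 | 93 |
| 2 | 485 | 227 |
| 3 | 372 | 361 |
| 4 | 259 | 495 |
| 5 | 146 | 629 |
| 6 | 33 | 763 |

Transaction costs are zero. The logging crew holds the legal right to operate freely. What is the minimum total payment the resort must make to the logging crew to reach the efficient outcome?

438

Left alone the logging crew would choose level 6 (marginal profit stays positive).
Efficient level: k* = 3 (marginal profit ≥ marginal view damage through 3).
The resort must at least cover the logging crew's forgone profit from cutting 6→3: 259 + 146 + 33 = 438.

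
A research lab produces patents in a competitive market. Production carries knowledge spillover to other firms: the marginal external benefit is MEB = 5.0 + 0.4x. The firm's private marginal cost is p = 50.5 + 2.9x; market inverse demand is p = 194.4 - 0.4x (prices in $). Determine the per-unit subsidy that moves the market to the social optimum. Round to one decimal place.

Social marginal cost = private MC − MEB = 45.5 + 2.5x.
Set SMC = demand: 45.5 + 2.5x = 194.4 - 0.4x → x* = 51.3448.
The Pigouvian subsidy equals MEB at x*: 5.0 + 0.4×51.3448 = 25.5379.

subsidy = $25.5 per unit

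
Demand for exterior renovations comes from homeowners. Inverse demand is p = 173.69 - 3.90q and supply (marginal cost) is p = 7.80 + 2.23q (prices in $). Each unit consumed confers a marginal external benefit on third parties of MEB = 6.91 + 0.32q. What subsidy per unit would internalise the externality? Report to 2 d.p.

subsidy = $16.43 per unit

Social marginal benefit = demand + MEB = 180.60 - 3.58q.
Set SMB = MC: 180.60 - 3.58q = 7.80 + 2.23q → q* = 29.7418.
The Pigouvian subsidy equals MEB at q*: 6.91 + 0.32×29.7418 = 16.4274.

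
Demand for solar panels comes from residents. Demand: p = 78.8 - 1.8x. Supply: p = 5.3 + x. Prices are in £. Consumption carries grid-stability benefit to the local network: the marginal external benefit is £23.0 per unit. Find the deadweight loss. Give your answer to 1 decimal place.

DWL = £94.5

Market equilibrium (private): 5.3 + x = 78.8 - 1.8x → x_m = 26.2500.
Social marginal benefit = demand + MEB = 101.8 - 1.8x.
Set SMB = MC: 101.8 - 1.8x = 5.3 + x → x* = 34.4643.
Between x* and x_m the wedge SMB − MC runs linearly from 0 to MEB(x_m), so the loss is a triangle.
DWL = ½ × 8.2143 × 23.0000 = 94.4645.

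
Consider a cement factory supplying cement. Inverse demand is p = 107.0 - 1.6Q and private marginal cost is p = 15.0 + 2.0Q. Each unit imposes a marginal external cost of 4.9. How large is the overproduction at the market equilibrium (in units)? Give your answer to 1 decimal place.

Market equilibrium (private): 15.0 + 2.0Q = 107.0 - 1.6Q → Q_m = 25.5556.
Social marginal cost = private MC + MEC = 19.9 + 2.0Q.
Set SMC = demand: 19.9 + 2.0Q = 107.0 - 1.6Q → Q* = 24.1944.
Gap = |25.5556 − 24.1944| = 1.3612.

1.4 units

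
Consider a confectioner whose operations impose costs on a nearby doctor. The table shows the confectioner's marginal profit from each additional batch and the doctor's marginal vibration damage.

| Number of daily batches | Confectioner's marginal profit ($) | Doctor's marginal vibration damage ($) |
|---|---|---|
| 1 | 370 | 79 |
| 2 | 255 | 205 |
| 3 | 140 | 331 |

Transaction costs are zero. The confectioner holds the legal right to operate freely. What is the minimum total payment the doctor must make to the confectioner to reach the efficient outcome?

$140

Left alone the confectioner would choose level 3 (marginal profit stays positive).
Efficient level: k* = 2 (marginal profit ≥ marginal vibration damage through 2).
The doctor must at least cover the confectioner's forgone profit from cutting 3→2: 140 = 140.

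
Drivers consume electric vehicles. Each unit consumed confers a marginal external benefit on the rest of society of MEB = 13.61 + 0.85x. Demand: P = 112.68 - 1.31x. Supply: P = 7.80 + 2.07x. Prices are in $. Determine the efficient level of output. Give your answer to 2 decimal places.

x* = 46.83

Social marginal benefit = demand + MEB = 126.29 - 0.46x.
Set SMB = MC: 126.29 - 0.46x = 7.80 + 2.07x → x* = 46.8340.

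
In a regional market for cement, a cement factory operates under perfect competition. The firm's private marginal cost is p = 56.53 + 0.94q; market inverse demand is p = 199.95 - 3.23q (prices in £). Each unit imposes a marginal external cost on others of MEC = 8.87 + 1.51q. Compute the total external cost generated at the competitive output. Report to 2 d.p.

Market equilibrium (private): 56.53 + 0.94q = 199.95 - 3.23q → q_m = 34.3933.
Total external cost = ∫₀^{q_m} (8.87 + 1.51q) dq = 8.87×34.3933 + ½×1.51×34.3933² = 1198.1574.

£1198.16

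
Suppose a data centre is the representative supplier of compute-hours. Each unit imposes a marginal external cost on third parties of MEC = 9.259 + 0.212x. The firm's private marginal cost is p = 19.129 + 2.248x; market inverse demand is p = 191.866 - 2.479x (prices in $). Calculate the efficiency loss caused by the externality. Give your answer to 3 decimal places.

Market equilibrium (private): 19.129 + 2.248x = 191.866 - 2.479x → x_m = 36.5426.
Social marginal cost = private MC + MEC = 28.388 + 2.460x.
Set SMC = demand: 28.388 + 2.460x = 191.866 - 2.479x → x* = 33.0994.
The welfare-loss triangle has base |x_m − x*| and height MEC(x_m) (the vertical gap between SMC and demand is zero at x* and MEC at x_m).
DWL = ½ × 3.4432 × 17.0060 = 29.2775.

DWL = $29.278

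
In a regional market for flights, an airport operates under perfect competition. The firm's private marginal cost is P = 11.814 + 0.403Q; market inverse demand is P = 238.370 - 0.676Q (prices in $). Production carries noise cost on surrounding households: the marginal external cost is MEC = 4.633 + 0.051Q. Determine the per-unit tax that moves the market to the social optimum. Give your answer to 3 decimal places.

tax = $14.649 per unit

Social marginal cost = private MC + MEC = 16.447 + 0.454Q.
Set SMC = demand: 16.447 + 0.454Q = 238.370 - 0.676Q → Q* = 196.3920.
The Pigouvian tax equals MEC at Q*: 4.633 + 0.051×196.3920 = 14.6490.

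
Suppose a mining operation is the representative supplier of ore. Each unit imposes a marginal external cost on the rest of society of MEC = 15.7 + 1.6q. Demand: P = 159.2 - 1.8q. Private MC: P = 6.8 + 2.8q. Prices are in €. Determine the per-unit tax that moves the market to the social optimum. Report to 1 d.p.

tax = €51.0 per unit

Social marginal cost = private MC + MEC = 22.5 + 4.4q.
Set SMC = demand: 22.5 + 4.4q = 159.2 - 1.8q → q* = 22.0484.
The Pigouvian tax equals MEC at q*: 15.7 + 1.6×22.0484 = 50.9774.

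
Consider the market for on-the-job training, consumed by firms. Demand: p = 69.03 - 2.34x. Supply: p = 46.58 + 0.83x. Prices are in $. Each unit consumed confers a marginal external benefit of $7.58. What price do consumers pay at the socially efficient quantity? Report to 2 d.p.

Social marginal benefit = demand + MEB = 76.61 - 2.34x.
Set SMB = MC: 76.61 - 2.34x = 46.58 + 0.83x → x* = 9.4732.
Consumer price on the demand curve at x*: 69.03 − 2.34×9.4732 = 46.8627.

P = $46.86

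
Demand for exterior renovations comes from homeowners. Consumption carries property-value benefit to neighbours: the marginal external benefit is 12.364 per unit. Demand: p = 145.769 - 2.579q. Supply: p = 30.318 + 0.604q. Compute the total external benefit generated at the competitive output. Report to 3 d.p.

448.456

Market equilibrium (private): 30.318 + 0.604q = 145.769 - 2.579q → q_m = 36.2711.
Total external benefit = MEB × q_m = 12.364 × 36.2711 = 448.4559.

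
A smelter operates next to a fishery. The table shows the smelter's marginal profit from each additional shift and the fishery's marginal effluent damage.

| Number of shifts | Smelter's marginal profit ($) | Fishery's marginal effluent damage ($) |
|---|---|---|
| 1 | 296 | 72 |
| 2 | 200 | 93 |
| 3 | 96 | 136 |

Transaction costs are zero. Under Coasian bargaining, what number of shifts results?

Bargaining reaches the level where marginal profit last exceeds marginal effluent damage.
That holds through level 2 (200 ≥ 93) but not at 3 (96 < 136).

2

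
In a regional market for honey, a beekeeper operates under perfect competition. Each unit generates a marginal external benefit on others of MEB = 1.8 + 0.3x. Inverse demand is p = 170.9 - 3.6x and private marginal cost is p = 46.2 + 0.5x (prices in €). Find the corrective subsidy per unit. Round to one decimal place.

Social marginal cost = private MC − MEB = 44.4 + 0.2x.
Set SMC = demand: 44.4 + 0.2x = 170.9 - 3.6x → x* = 33.2895.
The Pigouvian subsidy equals MEB at x*: 1.8 + 0.3×33.2895 = 11.7869.

subsidy = €11.8 per unit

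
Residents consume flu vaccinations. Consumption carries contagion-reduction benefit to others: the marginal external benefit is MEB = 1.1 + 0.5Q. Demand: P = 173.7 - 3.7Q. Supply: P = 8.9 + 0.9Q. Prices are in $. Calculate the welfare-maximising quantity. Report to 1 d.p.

Q* = 40.5

Social marginal benefit = demand + MEB = 174.8 - 3.2Q.
Set SMB = MC: 174.8 - 3.2Q = 8.9 + 0.9Q → Q* = 40.4634.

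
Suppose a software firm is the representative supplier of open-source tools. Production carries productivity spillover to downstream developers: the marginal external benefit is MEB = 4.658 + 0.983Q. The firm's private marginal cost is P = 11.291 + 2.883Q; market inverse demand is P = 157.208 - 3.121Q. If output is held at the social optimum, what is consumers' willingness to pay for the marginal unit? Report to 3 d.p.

P = 63.612

Social marginal cost = private MC − MEB = 6.633 + 1.900Q.
Set SMC = demand: 6.633 + 1.900Q = 157.208 - 3.121Q → Q* = 29.9890.
Consumer price on the demand curve at Q*: 157.208 − 3.121×29.9890 = 63.6123.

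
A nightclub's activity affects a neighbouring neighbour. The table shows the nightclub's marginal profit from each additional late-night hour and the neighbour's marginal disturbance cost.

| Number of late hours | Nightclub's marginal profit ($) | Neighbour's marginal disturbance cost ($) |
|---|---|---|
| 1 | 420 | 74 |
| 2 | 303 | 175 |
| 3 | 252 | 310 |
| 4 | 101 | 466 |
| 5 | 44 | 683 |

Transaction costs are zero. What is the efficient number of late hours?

2

Bargaining reaches the level where marginal profit last exceeds marginal disturbance cost.
That holds through level 2 (303 ≥ 175) but not at 3 (252 < 310).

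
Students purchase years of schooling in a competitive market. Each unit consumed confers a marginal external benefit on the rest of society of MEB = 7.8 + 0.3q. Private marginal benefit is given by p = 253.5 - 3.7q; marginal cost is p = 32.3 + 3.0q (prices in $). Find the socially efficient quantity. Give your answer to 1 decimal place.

Social marginal benefit = demand + MEB = 261.3 - 3.4q.
Set SMB = MC: 261.3 - 3.4q = 32.3 + 3.0q → q* = 35.7813.

q* = 35.8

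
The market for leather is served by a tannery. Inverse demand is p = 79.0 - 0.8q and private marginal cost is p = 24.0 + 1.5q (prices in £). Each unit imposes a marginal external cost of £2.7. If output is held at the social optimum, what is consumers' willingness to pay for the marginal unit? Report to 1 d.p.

P = £60.8

Social marginal cost = private MC + MEC = 26.7 + 1.5q.
Set SMC = demand: 26.7 + 1.5q = 79.0 - 0.8q → q* = 22.7391.
Consumer price on the demand curve at q*: 79.0 − 0.8×22.7391 = 60.8087.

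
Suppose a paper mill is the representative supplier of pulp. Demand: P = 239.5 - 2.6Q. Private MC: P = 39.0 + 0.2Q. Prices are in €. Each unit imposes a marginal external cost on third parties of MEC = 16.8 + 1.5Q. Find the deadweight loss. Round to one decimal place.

DWL = €1794.0

Market equilibrium (private): 39.0 + 0.2Q = 239.5 - 2.6Q → Q_m = 71.6071.
Social marginal cost = private MC + MEC = 55.8 + 1.7Q.
Set SMC = demand: 55.8 + 1.7Q = 239.5 - 2.6Q → Q* = 42.7209.
The loss is the area between SMC and demand from Q* to Q_m; with linear curves that's a triangle of height MEC(Q_m).
DWL = ½ × 28.8862 × 124.2107 = 1793.9876.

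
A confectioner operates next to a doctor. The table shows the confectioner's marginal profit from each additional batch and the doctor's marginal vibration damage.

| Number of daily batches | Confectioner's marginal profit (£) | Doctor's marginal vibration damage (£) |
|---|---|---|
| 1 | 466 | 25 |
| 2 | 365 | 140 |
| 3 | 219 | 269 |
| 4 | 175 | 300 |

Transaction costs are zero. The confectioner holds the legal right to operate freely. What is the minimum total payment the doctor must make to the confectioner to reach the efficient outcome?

£394

Left alone the confectioner would choose level 4 (marginal profit stays positive).
Efficient level: k* = 2 (marginal profit ≥ marginal vibration damage through 2).
The doctor must at least cover the confectioner's forgone profit from cutting 4→2: 219 + 175 = 394.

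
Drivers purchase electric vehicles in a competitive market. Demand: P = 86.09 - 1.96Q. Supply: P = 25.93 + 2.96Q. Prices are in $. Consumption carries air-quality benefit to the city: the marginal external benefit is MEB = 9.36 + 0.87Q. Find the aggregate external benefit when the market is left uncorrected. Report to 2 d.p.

$179.49

Market equilibrium (private): 25.93 + 2.96Q = 86.09 - 1.96Q → Q_m = 12.2276.
Total external benefit = ∫₀^{Q_m} (9.36 + 0.87Q) dQ = 9.36×12.2276 + ½×0.87×12.2276² = 179.4890.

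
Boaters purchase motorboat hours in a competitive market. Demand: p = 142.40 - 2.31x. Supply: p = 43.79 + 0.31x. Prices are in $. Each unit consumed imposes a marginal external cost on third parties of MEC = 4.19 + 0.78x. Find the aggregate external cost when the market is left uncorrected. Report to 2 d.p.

$710.16

Market equilibrium (private): 43.79 + 0.31x = 142.40 - 2.31x → x_m = 37.6374.
Total external cost = ∫₀^{x_m} (4.19 + 0.78x) dx = 4.19×37.6374 + ½×0.78×37.6374² = 710.1645.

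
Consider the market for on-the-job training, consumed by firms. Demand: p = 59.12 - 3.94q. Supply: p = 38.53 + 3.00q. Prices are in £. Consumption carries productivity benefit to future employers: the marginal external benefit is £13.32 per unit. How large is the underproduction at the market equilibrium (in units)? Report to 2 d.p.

Market equilibrium (private): 38.53 + 3.00q = 59.12 - 3.94q → q_m = 2.9669.
Social marginal benefit = demand + MEB = 72.44 - 3.94q.
Set SMB = MC: 72.44 - 3.94q = 38.53 + 3.00q → q* = 4.8862.
Gap = |2.9669 − 4.8862| = 1.9193.

1.92 units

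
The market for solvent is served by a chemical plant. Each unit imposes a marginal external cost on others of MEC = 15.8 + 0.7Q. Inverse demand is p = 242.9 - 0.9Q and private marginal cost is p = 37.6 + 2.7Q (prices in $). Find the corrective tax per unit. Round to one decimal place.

tax = $46.6 per unit

Social marginal cost = private MC + MEC = 53.4 + 3.4Q.
Set SMC = demand: 53.4 + 3.4Q = 242.9 - 0.9Q → Q* = 44.0698.
The Pigouvian tax equals MEC at Q*: 15.8 + 0.7×44.0698 = 46.6489.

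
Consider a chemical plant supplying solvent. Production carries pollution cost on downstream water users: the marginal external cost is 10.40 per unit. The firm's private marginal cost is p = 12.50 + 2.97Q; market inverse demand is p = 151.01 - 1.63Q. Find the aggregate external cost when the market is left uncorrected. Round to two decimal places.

Market equilibrium (private): 12.50 + 2.97Q = 151.01 - 1.63Q → Q_m = 30.1109.
Total external cost = MEC × Q_m = 10.40 × 30.1109 = 313.1534.

313.15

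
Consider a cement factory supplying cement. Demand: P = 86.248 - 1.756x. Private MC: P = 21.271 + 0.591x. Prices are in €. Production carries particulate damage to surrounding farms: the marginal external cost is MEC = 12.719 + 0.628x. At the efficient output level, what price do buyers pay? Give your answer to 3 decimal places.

Social marginal cost = private MC + MEC = 33.990 + 1.219x.
Set SMC = demand: 33.990 + 1.219x = 86.248 - 1.756x → x* = 17.5657.
Consumer price on the demand curve at x*: 86.248 − 1.756×17.5657 = 55.4026.

P = €55.403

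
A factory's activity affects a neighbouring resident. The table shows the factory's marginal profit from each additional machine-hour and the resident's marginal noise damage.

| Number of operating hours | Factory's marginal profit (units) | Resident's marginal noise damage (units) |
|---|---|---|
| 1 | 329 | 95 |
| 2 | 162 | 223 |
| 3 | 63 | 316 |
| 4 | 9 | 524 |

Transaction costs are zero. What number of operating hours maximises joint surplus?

Bargaining reaches the level where marginal profit last exceeds marginal noise damage.
That holds through level 1 (329 ≥ 95) but not at 2 (162 < 223).

1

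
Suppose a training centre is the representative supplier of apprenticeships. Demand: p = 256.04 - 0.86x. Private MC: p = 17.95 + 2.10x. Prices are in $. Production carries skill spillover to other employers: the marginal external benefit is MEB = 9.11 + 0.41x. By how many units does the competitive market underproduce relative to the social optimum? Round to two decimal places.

16.51 units

Market equilibrium (private): 17.95 + 2.10x = 256.04 - 0.86x → x_m = 80.4358.
Social marginal cost = private MC − MEB = 8.84 + 1.69x.
Set SMC = demand: 8.84 + 1.69x = 256.04 - 0.86x → x* = 96.9412.
Gap = |80.4358 − 96.9412| = 16.5054.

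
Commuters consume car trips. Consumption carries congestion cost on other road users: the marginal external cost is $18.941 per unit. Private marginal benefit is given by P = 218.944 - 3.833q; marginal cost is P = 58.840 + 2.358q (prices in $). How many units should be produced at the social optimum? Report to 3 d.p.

Social marginal benefit = demand − MEC = 200.003 - 3.833q.
Set SMB = MC: 200.003 - 3.833q = 58.840 + 2.358q → q* = 22.8013.

q* = 22.801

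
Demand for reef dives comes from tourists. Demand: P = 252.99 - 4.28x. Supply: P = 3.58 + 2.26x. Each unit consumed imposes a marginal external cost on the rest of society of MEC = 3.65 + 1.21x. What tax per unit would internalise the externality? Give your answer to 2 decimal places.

Social marginal benefit = demand − MEC = 249.34 - 5.49x.
Set SMB = MC: 249.34 - 5.49x = 3.58 + 2.26x → x* = 31.7110.
The Pigouvian tax equals MEC at x*: 3.65 + 1.21×31.7110 = 42.0203.

tax = 42.02 per unit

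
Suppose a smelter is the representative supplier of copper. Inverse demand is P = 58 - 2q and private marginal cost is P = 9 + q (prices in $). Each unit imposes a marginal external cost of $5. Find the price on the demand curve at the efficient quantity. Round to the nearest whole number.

P = $29

Social marginal cost = private MC + MEC = 14 + q.
Set SMC = demand: 14 + q = 58 - 2q → q* = 14.6667.
Consumer price on the demand curve at q*: 58 − 2×14.6667 = 28.6666.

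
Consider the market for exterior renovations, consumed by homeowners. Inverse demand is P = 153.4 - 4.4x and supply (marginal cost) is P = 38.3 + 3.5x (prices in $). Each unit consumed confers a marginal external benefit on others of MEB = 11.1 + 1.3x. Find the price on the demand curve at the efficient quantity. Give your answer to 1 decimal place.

P = $69.3

Social marginal benefit = demand + MEB = 164.5 - 3.1x.
Set SMB = MC: 164.5 - 3.1x = 38.3 + 3.5x → x* = 19.1212.
Consumer price on the demand curve at x*: 153.4 − 4.4×19.1212 = 69.2667.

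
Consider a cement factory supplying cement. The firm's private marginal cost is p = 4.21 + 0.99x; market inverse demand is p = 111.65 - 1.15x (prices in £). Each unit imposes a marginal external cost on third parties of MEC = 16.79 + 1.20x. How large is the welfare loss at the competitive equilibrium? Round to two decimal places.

Market equilibrium (private): 4.21 + 0.99x = 111.65 - 1.15x → x_m = 50.2056.
Social marginal cost = private MC + MEC = 21.00 + 2.19x.
Set SMC = demand: 21.00 + 2.19x = 111.65 - 1.15x → x* = 27.1407.
Between x* and x_m the wedge SMC − demand runs linearly from 0 to MEC(x_m), so the loss is a triangle.
DWL = ½ × 23.0649 × 77.0367 = 888.4219.

DWL = £888.42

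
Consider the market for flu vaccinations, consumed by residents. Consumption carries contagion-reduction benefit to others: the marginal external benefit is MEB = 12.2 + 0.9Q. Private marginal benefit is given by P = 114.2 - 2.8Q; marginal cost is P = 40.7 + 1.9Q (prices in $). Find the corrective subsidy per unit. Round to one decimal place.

subsidy = $32.5 per unit

Social marginal benefit = demand + MEB = 126.4 - 1.9Q.
Set SMB = MC: 126.4 - 1.9Q = 40.7 + 1.9Q → Q* = 22.5526.
The Pigouvian subsidy equals MEB at Q*: 12.2 + 0.9×22.5526 = 32.4973.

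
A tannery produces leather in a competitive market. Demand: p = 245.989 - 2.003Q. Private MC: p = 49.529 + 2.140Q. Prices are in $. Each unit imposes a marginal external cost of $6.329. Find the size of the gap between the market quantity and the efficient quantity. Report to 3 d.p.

1.528 units

Market equilibrium (private): 49.529 + 2.140Q = 245.989 - 2.003Q → Q_m = 47.4197.
Social marginal cost = private MC + MEC = 55.858 + 2.140Q.
Set SMC = demand: 55.858 + 2.140Q = 245.989 - 2.003Q → Q* = 45.8921.
Gap = |47.4197 − 45.8921| = 1.5276.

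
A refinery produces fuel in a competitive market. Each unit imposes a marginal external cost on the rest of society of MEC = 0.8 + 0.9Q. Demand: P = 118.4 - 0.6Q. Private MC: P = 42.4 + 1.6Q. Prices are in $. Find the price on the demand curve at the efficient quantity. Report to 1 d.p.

Social marginal cost = private MC + MEC = 43.2 + 2.5Q.
Set SMC = demand: 43.2 + 2.5Q = 118.4 - 0.6Q → Q* = 24.2581.
Consumer price on the demand curve at Q*: 118.4 − 0.6×24.2581 = 103.8451.

P = $103.8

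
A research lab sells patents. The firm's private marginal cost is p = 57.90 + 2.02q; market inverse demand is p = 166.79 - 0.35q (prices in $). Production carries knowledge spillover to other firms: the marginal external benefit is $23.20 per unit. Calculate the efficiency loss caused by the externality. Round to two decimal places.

Market equilibrium (private): 57.90 + 2.02q = 166.79 - 0.35q → q_m = 45.9451.
Social marginal cost = private MC − MEB = 34.70 + 2.02q.
Set SMC = demand: 34.70 + 2.02q = 166.79 - 0.35q → q* = 55.7342.
Between q* and q_m the wedge demand − SMC runs linearly from 0 to MEB(q_m), so the loss is a triangle.
DWL = ½ × 9.7891 × 23.2000 = 113.5536.

DWL = $113.55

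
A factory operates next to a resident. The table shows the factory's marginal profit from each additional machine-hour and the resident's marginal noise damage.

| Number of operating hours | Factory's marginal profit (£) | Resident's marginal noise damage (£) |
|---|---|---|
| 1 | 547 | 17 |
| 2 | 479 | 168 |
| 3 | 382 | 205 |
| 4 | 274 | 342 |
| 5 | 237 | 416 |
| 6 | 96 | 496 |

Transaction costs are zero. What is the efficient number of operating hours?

Bargaining reaches the level where marginal profit last exceeds marginal noise damage.
That holds through level 3 (382 ≥ 205) but not at 4 (274 < 342).

3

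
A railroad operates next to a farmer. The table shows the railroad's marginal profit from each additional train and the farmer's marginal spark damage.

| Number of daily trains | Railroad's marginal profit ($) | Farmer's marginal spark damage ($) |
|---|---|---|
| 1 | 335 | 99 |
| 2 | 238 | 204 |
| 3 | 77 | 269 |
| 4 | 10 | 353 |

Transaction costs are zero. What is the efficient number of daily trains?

Bargaining reaches the level where marginal profit last exceeds marginal spark damage.
That holds through level 2 (238 ≥ 204) but not at 3 (77 < 269).

2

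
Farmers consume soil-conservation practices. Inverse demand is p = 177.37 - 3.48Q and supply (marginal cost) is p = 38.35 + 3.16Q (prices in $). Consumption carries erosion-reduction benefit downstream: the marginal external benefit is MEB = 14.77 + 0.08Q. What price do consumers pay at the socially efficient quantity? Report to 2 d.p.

Social marginal benefit = demand + MEB = 192.14 - 3.40Q.
Set SMB = MC: 192.14 - 3.40Q = 38.35 + 3.16Q → Q* = 23.4436.
Consumer price on the demand curve at Q*: 177.37 − 3.48×23.4436 = 95.7863.

P = $95.79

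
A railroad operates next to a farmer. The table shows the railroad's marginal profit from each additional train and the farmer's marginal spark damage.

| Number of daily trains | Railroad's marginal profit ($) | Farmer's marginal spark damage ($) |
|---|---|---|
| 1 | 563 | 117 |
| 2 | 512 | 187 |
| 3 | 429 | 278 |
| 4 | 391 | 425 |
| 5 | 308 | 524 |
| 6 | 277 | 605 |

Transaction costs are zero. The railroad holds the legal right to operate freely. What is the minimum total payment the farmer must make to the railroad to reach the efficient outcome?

Left alone the railroad would choose level 6 (marginal profit stays positive).
Efficient level: k* = 3 (marginal profit ≥ marginal spark damage through 3).
The farmer must at least cover the railroad's forgone profit from cutting 6→3: 391 + 308 + 277 = 976.

$976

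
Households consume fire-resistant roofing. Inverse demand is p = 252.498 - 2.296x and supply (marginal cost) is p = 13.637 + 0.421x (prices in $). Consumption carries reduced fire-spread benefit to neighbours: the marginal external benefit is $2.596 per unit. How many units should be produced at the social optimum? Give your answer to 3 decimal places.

Social marginal benefit = demand + MEB = 255.094 - 2.296x.
Set SMB = MC: 255.094 - 2.296x = 13.637 + 0.421x → x* = 88.8690.

x* = 88.869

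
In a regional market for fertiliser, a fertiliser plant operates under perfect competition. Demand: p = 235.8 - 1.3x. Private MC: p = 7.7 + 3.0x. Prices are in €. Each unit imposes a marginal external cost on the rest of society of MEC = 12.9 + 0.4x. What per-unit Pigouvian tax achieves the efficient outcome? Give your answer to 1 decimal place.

tax = €31.2 per unit

Social marginal cost = private MC + MEC = 20.6 + 3.4x.
Set SMC = demand: 20.6 + 3.4x = 235.8 - 1.3x → x* = 45.7872.
The Pigouvian tax equals MEC at x*: 12.9 + 0.4×45.7872 = 31.2149.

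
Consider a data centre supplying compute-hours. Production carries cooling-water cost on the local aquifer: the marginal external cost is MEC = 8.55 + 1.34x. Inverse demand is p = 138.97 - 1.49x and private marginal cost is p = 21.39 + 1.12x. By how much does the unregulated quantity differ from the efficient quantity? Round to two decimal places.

Market equilibrium (private): 21.39 + 1.12x = 138.97 - 1.49x → x_m = 45.0498.
Social marginal cost = private MC + MEC = 29.94 + 2.46x.
Set SMC = demand: 29.94 + 2.46x = 138.97 - 1.49x → x* = 27.6025.
Gap = |45.0498 − 27.6025| = 17.4473.

17.45 units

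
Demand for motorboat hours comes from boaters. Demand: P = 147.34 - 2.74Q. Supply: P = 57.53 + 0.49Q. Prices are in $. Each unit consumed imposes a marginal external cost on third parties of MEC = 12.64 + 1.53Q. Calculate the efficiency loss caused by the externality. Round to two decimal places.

Market equilibrium (private): 57.53 + 0.49Q = 147.34 - 2.74Q → Q_m = 27.8050.
Social marginal benefit = demand − MEC = 134.70 - 4.27Q.
Set SMB = MC: 134.70 - 4.27Q = 57.53 + 0.49Q → Q* = 16.2122.
Between Q* and Q_m the wedge MC − SMB runs linearly from 0 to MEC(Q_m), so the loss is a triangle.
DWL = ½ × 11.5928 × 55.1816 = 319.8546.

DWL = $319.85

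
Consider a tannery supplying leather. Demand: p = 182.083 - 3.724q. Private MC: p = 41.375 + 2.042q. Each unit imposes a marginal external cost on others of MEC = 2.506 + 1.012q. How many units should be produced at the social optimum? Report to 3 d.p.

q* = 20.390

Social marginal cost = private MC + MEC = 43.881 + 3.054q.
Set SMC = demand: 43.881 + 3.054q = 182.083 - 3.724q → q* = 20.3898.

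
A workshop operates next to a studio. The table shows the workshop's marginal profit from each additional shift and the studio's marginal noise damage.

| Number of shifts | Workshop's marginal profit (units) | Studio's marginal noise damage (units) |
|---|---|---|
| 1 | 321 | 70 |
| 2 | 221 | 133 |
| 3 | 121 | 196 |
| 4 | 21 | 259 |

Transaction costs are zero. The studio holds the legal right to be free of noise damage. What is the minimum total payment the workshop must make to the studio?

203

Efficient level: marginal profit ≥ marginal noise damage through level 2, so k* = 2.
With the studio holding the right, the workshop must at least compensate total damage at k*: 70 + 133 = 203.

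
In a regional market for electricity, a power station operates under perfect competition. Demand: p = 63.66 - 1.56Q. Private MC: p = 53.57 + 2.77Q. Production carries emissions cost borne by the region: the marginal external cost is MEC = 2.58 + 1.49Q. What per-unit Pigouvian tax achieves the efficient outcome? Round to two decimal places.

Social marginal cost = private MC + MEC = 56.15 + 4.26Q.
Set SMC = demand: 56.15 + 4.26Q = 63.66 - 1.56Q → Q* = 1.2904.
The Pigouvian tax equals MEC at Q*: 2.58 + 1.49×1.2904 = 4.5027.

tax = 4.50 per unit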